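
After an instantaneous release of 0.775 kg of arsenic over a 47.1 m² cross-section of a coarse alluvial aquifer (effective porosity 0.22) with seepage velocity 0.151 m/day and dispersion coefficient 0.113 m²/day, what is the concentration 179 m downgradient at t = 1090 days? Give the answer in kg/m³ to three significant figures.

0.00125 kg/m³

For an instantaneous plane source, C(x,t) = M/(n_e·A·√(4πDt)) · exp(−(x−vt)²/(4Dt)), with n_e·A the pore (flow) area.
Plume center vt = 0.151 × 1090 = 164.59 m, so the well at 179 m is 14.41 m downgradient of the peak.
√(4πDt) = 39.34 m, giving peak height M/(n_e·A·√(4πDt)) = 0.775/(0.22 × 47.1 × 39.34) = 0.001901 kg/m³.
(x−vt)²/(4Dt) = (14.41)²/(4 × 0.113 × 1090) = 0.4215; exp(−0.4215) = 0.6561.
C = 0.001901 × 0.6561 = 0.00125 kg/m³.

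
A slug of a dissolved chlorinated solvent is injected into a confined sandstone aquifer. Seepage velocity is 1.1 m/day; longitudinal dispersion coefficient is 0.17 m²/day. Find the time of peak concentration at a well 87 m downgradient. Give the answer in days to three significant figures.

79.0 days

For the 1D instantaneous-source solution, setting ∂C/∂t = 0 at fixed x gives v²t² + 2Dt − x² = 0, so t = (√(D² + v²x²) − D)/v².
√(D² + v²x²) = √(0.17² + 1.1² × 87²) = 95.70; v² = 1.21.
t = (95.70 − 0.17)/1.21 = 79.0 days (vs. the pure-advection estimate x/v = 79.1 d).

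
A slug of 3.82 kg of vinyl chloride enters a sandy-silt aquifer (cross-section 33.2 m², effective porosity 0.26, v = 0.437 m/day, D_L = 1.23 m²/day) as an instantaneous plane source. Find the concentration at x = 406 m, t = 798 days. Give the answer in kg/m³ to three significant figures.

For an instantaneous plane source, C(x,t) = M/(n_e·A·√(4πDt)) · exp(−(x−vt)²/(4Dt)), with n_e·A the pore (flow) area.
Plume center vt = 0.437 × 798 = 348.726 m, so the well at 406 m is 57.274 m downgradient of the peak.
√(4πDt) = 111.1 m, giving peak height M/(n_e·A·√(4πDt)) = 3.82/(0.26 × 33.2 × 111.1) = 0.003983 kg/m³.
(x−vt)²/(4Dt) = (57.274)²/(4 × 1.23 × 798) = 0.8355; exp(−0.8355) = 0.4337.
C = 0.003983 × 0.4337 = 0.00173 kg/m³.

0.00173 kg/m³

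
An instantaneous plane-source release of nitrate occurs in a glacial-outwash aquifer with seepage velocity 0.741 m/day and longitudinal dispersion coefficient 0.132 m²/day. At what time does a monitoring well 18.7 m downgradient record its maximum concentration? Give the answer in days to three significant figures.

For the 1D instantaneous-source solution, setting ∂C/∂t = 0 at fixed x gives v²t² + 2Dt − x² = 0, so t = (√(D² + v²x²) − D)/v².
√(D² + v²x²) = √(0.132² + 0.741² × 18.7²) = 13.86; v² = 0.549081.
t = (13.86 − 0.132)/0.549081 = 25.0 days (vs. the pure-advection estimate x/v = 25.2 d).

25.0 days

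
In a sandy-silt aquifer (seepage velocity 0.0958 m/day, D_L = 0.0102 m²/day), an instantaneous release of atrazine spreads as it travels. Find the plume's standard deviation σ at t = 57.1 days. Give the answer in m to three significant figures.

1.08 m

Dispersive spreading gives a Gaussian with σ² = 2Dt; advection only shifts the center.
σ = √(2 × 0.0102 × 57.1) = 1.08 m.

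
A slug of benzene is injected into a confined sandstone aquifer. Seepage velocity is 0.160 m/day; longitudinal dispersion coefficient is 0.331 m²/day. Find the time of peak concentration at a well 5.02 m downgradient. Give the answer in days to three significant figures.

21.0 days

For the 1D instantaneous-source solution, setting ∂C/∂t = 0 at fixed x gives v²t² + 2Dt − x² = 0, so t = (√(D² + v²x²) − D)/v².
√(D² + v²x²) = √(0.331² + 0.160² × 5.02²) = 0.8687; v² = 0.0256.
t = (0.8687 − 0.331)/0.0256 = 21.0 days (vs. the pure-advection estimate x/v = 31.4 d).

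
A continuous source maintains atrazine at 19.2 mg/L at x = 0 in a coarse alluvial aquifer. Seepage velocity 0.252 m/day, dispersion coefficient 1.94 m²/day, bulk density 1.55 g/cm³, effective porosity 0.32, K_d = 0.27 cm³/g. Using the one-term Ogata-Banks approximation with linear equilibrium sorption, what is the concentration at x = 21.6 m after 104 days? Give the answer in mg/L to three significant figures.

4.21 mg/L

Retardation factor R = 1 + ρ_b·K_d/n = 1 + 1.55 × 0.27/0.32 = 2.308.
Sorption retards both mechanisms: v_R = v/R = 0.1092 m/day, D_R = D/R = 0.8406 m²/day.
v_R·t = 0.1092 × 104 = 11.3568 m; 2√(D_R t) = 18.70 m; argument = (21.6 − 11.3568)/18.70 = 0.5478.
C = C₀ × ½·erfc(0.5478) = 19.2 × 0.2193 = 4.21 mg/L.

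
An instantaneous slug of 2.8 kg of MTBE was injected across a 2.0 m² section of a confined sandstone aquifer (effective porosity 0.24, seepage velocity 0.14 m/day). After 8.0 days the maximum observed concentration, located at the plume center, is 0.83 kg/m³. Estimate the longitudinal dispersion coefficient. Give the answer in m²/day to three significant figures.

At the plume center C_max = M/(n_e·A·√(4πDt)), so D = M²/(4πt·(n_e·A·C_max)²).
n_e·A·C_max = 0.24 × 2.0 × 0.83 = 0.3984 kg/m.
D = 2.8²/(4π × 8.0 × 0.3984²) = 0.491 m²/day.

0.491 m²/day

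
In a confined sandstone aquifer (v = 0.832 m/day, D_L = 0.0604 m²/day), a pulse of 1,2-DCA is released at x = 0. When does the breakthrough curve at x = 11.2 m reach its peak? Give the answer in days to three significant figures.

13.4 days

For the 1D instantaneous-source solution, setting ∂C/∂t = 0 at fixed x gives v²t² + 2Dt − x² = 0, so t = (√(D² + v²x²) − D)/v².
√(D² + v²x²) = √(0.0604² + 0.832² × 11.2²) = 9.319; v² = 0.692224.
t = (9.319 − 0.0604)/0.692224 = 13.4 days (vs. the pure-advection estimate x/v = 13.5 d).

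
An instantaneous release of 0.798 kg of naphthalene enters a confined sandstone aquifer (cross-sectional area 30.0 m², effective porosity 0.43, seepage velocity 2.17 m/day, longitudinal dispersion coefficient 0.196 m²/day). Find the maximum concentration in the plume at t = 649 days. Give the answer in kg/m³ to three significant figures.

0.00155 kg/m³

The peak of an instantaneous 1D plume sits at x = vt; there the Gaussian factor is 1 and C_max = M/(n_e·A·√(4πDt)), where n_e·A is the pore area the mass is dissolved in.
√(4πDt) = √(4π × 0.196 × 649) = 39.98 m, so C_max = 0.798/(0.43 × 30.0 × 39.98) = 0.00155 kg/m³.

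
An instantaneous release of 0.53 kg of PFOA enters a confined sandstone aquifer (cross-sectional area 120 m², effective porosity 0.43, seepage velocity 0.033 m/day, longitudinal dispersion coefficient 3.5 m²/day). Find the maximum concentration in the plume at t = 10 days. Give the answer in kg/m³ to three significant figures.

The peak of an instantaneous 1D plume sits at x = vt; there the Gaussian factor is 1 and C_max = M/(n_e·A·√(4πDt)), where n_e·A is the pore area the mass is dissolved in.
√(4πDt) = √(4π × 3.5 × 10) = 20.97 m, so C_max = 0.53/(0.43 × 120 × 20.97) = 0.000490 kg/m³.

0.000490 kg/m³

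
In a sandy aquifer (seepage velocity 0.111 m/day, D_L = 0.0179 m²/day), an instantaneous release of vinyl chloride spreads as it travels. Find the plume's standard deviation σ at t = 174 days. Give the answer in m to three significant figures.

2.50 m

Dispersive spreading gives a Gaussian with σ² = 2Dt; advection only shifts the center.
σ = √(2 × 0.0179 × 174) = 2.50 m.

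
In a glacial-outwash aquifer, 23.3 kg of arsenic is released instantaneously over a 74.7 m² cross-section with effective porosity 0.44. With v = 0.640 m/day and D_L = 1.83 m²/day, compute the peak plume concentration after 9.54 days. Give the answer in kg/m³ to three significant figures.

0.0479 kg/m³

The peak of an instantaneous 1D plume sits at x = vt; there the Gaussian factor is 1 and C_max = M/(n_e·A·√(4πDt)), where n_e·A is the pore area the mass is dissolved in.
√(4πDt) = √(4π × 1.83 × 9.54) = 14.81 m, so C_max = 23.3/(0.44 × 74.7 × 14.81) = 0.0479 kg/m³.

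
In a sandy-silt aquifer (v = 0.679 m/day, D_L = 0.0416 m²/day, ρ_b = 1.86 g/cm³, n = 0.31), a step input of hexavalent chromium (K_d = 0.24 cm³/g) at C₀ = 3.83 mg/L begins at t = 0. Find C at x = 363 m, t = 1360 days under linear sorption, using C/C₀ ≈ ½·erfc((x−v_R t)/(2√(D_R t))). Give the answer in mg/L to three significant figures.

Retardation factor R = 1 + ρ_b·K_d/n = 1 + 1.86 × 0.24/0.31 = 2.440.
Sorption retards both mechanisms: v_R = v/R = 0.2783 m/day, D_R = D/R = 0.01705 m²/day.
v_R·t = 0.2783 × 1360 = 378.488 m; 2√(D_R t) = 9.631 m; argument = (363 − 378.488)/9.631 = -1.608.
C = C₀ × ½·erfc(-1.608) = 3.83 × 0.9885 = 3.79 mg/L.

3.79 mg/L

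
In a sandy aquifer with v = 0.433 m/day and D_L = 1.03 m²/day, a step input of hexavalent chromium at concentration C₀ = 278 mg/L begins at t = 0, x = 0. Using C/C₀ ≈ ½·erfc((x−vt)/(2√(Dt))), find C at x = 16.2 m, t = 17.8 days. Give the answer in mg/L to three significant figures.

For a continuous step input, C/C₀ ≈ ½·erfc((x−vt)/(2√(Dt))).
vt = 0.433 × 17.8 = 7.7074 m and 2√(Dt) = 2√(1.03 × 17.8) = 8.564 m.
Argument (x−vt)/(2√(Dt)) = (16.2 − 7.7074)/8.564 = 0.9917; ½·erfc(0.9917) = 0.08039.
C = 278 × 0.08039 = 22.3 mg/L.

22.3 mg/L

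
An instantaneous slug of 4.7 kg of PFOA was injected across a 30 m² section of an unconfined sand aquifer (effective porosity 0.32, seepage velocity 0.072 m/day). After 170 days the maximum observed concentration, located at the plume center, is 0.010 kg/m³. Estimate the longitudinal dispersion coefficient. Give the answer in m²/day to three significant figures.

1.12 m²/day

At the plume center C_max = M/(n_e·A·√(4πDt)), so D = M²/(4πt·(n_e·A·C_max)²).
n_e·A·C_max = 0.32 × 30 × 0.010 = 0.09600 kg/m.
D = 4.7²/(4π × 170 × 0.09600²) = 1.12 m²/day.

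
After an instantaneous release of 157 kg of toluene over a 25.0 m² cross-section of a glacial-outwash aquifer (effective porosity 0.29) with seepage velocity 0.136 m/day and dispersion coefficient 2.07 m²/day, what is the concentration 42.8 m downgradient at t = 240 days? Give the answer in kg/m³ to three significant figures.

For an instantaneous plane source, C(x,t) = M/(n_e·A·√(4πDt)) · exp(−(x−vt)²/(4Dt)), with n_e·A the pore (flow) area.
Plume center vt = 0.136 × 240 = 32.64 m, so the well at 42.8 m is 10.16 m downgradient of the peak.
√(4πDt) = 79.01 m, giving peak height M/(n_e·A·√(4πDt)) = 157/(0.29 × 25.0 × 79.01) = 0.2741 kg/m³.
(x−vt)²/(4Dt) = (10.16)²/(4 × 2.07 × 240) = 0.05195; exp(−0.05195) = 0.9494.
C = 0.2741 × 0.9494 = 0.260 kg/m³.

0.260 kg/m³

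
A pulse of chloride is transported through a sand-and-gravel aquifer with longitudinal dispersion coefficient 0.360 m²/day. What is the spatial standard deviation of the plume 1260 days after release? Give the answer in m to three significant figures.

Dispersive spreading gives a Gaussian with σ² = 2Dt; advection only shifts the center.
σ = √(2 × 0.360 × 1260) = 30.1 m.

30.1 m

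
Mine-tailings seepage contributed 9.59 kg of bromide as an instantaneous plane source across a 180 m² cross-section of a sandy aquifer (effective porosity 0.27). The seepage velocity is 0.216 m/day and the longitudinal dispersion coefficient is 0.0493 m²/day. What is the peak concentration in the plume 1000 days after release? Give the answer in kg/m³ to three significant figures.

0.00793 kg/m³

The peak of an instantaneous 1D plume sits at x = vt; there the Gaussian factor is 1 and C_max = M/(n_e·A·√(4πDt)), where n_e·A is the pore area the mass is dissolved in.
√(4πDt) = √(4π × 0.0493 × 1000) = 24.89 m, so C_max = 9.59/(0.27 × 180 × 24.89) = 0.00793 kg/m³.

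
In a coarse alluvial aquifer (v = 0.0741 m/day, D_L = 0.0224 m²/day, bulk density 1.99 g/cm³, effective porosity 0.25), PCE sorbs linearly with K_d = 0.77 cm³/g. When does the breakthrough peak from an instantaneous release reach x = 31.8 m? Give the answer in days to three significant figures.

3030 days

Retardation factor R = 1 + ρ_b·K_d/n = 1 + 1.99 × 0.77/0.25 = 7.129.
Sorption retards both mechanisms: v_R = v/R = 0.01039 m/day, D_R = D/R = 0.003142 m²/day.
Peak time from v_R²t² + 2D_R t − x² = 0: t = (√(D_R² + v_R²x²) − D_R)/v_R².
√(D_R² + v_R²x²) = √(0.003142² + 0.01039² × 31.8²) = 0.3304; v_R² = 0.0001080.
t = (0.3304 − 0.003142)/0.0001080 = 3030 days.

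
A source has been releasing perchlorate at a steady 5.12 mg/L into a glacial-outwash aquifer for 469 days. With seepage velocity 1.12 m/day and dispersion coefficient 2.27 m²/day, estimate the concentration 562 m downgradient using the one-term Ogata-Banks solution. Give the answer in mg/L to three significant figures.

For a continuous step input, C/C₀ ≈ ½·erfc((x−vt)/(2√(Dt))).
vt = 1.12 × 469 = 525.28 m and 2√(Dt) = 2√(2.27 × 469) = 65.26 m.
Argument (x−vt)/(2√(Dt)) = (562 − 525.28)/65.26 = 0.5627; ½·erfc(0.5627) = 0.2131.
C = 5.12 × 0.2131 = 1.09 mg/L.

1.09 mg/L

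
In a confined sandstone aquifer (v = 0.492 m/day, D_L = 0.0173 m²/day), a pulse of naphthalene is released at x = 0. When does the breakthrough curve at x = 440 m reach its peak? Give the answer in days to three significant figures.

For the 1D instantaneous-source solution, setting ∂C/∂t = 0 at fixed x gives v²t² + 2Dt − x² = 0, so t = (√(D² + v²x²) − D)/v².
√(D² + v²x²) = √(0.0173² + 0.492² × 440²) = 216.5; v² = 0.242064.
t = (216.5 − 0.0173)/0.242064 = 894 days (vs. the pure-advection estimate x/v = 894 d).

894 days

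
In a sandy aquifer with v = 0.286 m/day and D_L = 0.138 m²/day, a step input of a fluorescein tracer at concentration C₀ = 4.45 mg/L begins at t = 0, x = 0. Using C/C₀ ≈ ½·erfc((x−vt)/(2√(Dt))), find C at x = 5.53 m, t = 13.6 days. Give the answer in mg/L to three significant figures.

For a continuous step input, C/C₀ ≈ ½·erfc((x−vt)/(2√(Dt))).
vt = 0.286 × 13.6 = 3.8896 m and 2√(Dt) = 2√(0.138 × 13.6) = 2.740 m.
Argument (x−vt)/(2√(Dt)) = (5.53 − 3.8896)/2.740 = 0.5987; ½·erfc(0.5987) = 0.1986.
C = 4.45 × 0.1986 = 0.884 mg/L.

0.884 mg/L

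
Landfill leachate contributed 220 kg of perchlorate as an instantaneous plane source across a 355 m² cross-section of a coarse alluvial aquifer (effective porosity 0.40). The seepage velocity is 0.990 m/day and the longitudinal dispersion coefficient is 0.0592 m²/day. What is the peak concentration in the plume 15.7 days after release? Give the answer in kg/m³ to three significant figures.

0.453 kg/m³

The peak of an instantaneous 1D plume sits at x = vt; there the Gaussian factor is 1 and C_max = M/(n_e·A·√(4πDt)), where n_e·A is the pore area the mass is dissolved in.
√(4πDt) = √(4π × 0.0592 × 15.7) = 3.418 m, so C_max = 220/(0.40 × 355 × 3.418) = 0.453 kg/m³.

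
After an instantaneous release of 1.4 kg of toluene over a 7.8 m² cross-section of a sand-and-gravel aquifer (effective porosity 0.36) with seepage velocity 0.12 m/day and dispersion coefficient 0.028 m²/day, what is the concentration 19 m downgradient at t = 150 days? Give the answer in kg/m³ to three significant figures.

For an instantaneous plane source, C(x,t) = M/(n_e·A·√(4πDt)) · exp(−(x−vt)²/(4Dt)), with n_e·A the pore (flow) area.
Plume center vt = 0.12 × 150 = 18 m, so the well at 19 m is 1 m downgradient of the peak.
√(4πDt) = 7.265 m, giving peak height M/(n_e·A·√(4πDt)) = 1.4/(0.36 × 7.8 × 7.265) = 0.06863 kg/m³.
(x−vt)²/(4Dt) = (1)²/(4 × 0.028 × 150) = 0.05952; exp(−0.05952) = 0.9422.
C = 0.06863 × 0.9422 = 0.0647 kg/m³.

0.0647 kg/m³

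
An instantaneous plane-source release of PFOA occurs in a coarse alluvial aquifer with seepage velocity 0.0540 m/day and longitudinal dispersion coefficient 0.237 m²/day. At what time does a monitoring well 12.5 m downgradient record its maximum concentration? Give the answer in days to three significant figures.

164 days

For the 1D instantaneous-source solution, setting ∂C/∂t = 0 at fixed x gives v²t² + 2Dt − x² = 0, so t = (√(D² + v²x²) − D)/v².
√(D² + v²x²) = √(0.237² + 0.0540² × 12.5²) = 0.7154; v² = 0.002916.
t = (0.7154 − 0.237)/0.002916 = 164 days (vs. the pure-advection estimate x/v = 231 d).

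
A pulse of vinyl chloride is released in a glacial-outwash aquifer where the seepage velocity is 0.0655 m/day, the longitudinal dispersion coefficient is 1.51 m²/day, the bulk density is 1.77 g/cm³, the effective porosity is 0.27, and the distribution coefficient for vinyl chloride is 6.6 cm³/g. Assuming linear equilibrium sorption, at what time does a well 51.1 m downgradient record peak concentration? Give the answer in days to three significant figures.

22300 days

Retardation factor R = 1 + ρ_b·K_d/n = 1 + 1.77 × 6.6/0.27 = 44.27.
Sorption retards both mechanisms: v_R = v/R = 0.001480 m/day, D_R = D/R = 0.03411 m²/day.
Peak time from v_R²t² + 2D_R t − x² = 0: t = (√(D_R² + v_R²x²) − D_R)/v_R².
√(D_R² + v_R²x²) = √(0.03411² + 0.001480² × 51.1²) = 0.08296; v_R² = 2.190e-06.
t = (0.08296 − 0.03411)/2.190e-06 = 22300 days.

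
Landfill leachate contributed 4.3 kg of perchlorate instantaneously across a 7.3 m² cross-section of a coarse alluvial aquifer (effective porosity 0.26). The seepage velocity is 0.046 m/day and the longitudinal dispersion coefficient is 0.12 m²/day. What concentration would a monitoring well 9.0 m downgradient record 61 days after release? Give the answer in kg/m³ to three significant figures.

For an instantaneous plane source, C(x,t) = M/(n_e·A·√(4πDt)) · exp(−(x−vt)²/(4Dt)), with n_e·A the pore (flow) area.
Plume center vt = 0.046 × 61 = 2.806 m, so the well at 9.0 m is 6.194 m downgradient of the peak.
√(4πDt) = 9.591 m, giving peak height M/(n_e·A·√(4πDt)) = 4.3/(0.26 × 7.3 × 9.591) = 0.2362 kg/m³.
(x−vt)²/(4Dt) = (6.194)²/(4 × 0.12 × 61) = 1.310; exp(−1.310) = 0.2698.
C = 0.2362 × 0.2698 = 0.0637 kg/m³.

0.0637 kg/m³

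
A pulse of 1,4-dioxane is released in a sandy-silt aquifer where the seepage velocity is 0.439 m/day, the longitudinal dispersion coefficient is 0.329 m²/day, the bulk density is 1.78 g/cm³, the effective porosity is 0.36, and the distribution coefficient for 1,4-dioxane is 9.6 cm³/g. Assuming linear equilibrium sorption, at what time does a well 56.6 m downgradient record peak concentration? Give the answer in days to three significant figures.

6170 days

Retardation factor R = 1 + ρ_b·K_d/n = 1 + 1.78 × 9.6/0.36 = 48.47.
Sorption retards both mechanisms: v_R = v/R = 0.009057 m/day, D_R = D/R = 0.006788 m²/day.
Peak time from v_R²t² + 2D_R t − x² = 0: t = (√(D_R² + v_R²x²) − D_R)/v_R².
√(D_R² + v_R²x²) = √(0.006788² + 0.009057² × 56.6²) = 0.5127; v_R² = 8.203e-05.
t = (0.5127 − 0.006788)/8.203e-05 = 6170 days.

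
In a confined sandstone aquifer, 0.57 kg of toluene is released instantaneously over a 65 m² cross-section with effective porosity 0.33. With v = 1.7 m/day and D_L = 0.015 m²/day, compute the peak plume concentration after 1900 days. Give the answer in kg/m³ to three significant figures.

The peak of an instantaneous 1D plume sits at x = vt; there the Gaussian factor is 1 and C_max = M/(n_e·A·√(4πDt)), where n_e·A is the pore area the mass is dissolved in.
√(4πDt) = √(4π × 0.015 × 1900) = 18.92 m, so C_max = 0.57/(0.33 × 65 × 18.92) = 0.00140 kg/m³.

0.00140 kg/m³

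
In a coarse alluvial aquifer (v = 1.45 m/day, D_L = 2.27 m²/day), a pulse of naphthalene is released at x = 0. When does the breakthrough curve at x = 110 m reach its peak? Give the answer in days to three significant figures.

74.8 days

For the 1D instantaneous-source solution, setting ∂C/∂t = 0 at fixed x gives v²t² + 2Dt − x² = 0, so t = (√(D² + v²x²) − D)/v².
√(D² + v²x²) = √(2.27² + 1.45² × 110²) = 159.5; v² = 2.1025.
t = (159.5 − 2.27)/2.1025 = 74.8 days (vs. the pure-advection estimate x/v = 75.9 d).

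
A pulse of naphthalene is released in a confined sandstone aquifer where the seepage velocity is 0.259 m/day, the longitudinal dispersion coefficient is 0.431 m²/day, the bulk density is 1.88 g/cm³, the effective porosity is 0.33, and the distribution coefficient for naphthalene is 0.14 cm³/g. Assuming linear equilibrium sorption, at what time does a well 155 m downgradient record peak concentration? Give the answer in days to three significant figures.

1060 days

Retardation factor R = 1 + ρ_b·K_d/n = 1 + 1.88 × 0.14/0.33 = 1.798.
Sorption retards both mechanisms: v_R = v/R = 0.1440 m/day, D_R = D/R = 0.2397 m²/day.
Peak time from v_R²t² + 2D_R t − x² = 0: t = (√(D_R² + v_R²x²) − D_R)/v_R².
√(D_R² + v_R²x²) = √(0.2397² + 0.1440² × 155²) = 22.32; v_R² = 0.02074.
t = (22.32 − 0.2397)/0.02074 = 1060 days.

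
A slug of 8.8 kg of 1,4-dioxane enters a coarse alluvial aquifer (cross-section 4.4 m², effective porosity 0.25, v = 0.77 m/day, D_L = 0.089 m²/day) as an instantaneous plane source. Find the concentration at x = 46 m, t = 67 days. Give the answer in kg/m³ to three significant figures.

0.249 kg/m³

For an instantaneous plane source, C(x,t) = M/(n_e·A·√(4πDt)) · exp(−(x−vt)²/(4Dt)), with n_e·A the pore (flow) area.
Plume center vt = 0.77 × 67 = 51.59 m, so the well at 46 m is 5.59 m upgradient of the peak.
√(4πDt) = 8.656 m, giving peak height M/(n_e·A·√(4πDt)) = 8.8/(0.25 × 4.4 × 8.656) = 0.9242 kg/m³.
(x−vt)²/(4Dt) = (-5.59)²/(4 × 0.089 × 67) = 1.310; exp(−1.310) = 0.2698.
C = 0.9242 × 0.2698 = 0.249 kg/m³.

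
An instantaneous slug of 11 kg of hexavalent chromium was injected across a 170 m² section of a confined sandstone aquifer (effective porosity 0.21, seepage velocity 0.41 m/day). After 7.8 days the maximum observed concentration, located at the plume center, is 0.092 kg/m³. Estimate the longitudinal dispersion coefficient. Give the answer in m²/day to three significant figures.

0.114 m²/day

At the plume center C_max = M/(n_e·A·√(4πDt)), so D = M²/(4πt·(n_e·A·C_max)²).
n_e·A·C_max = 0.21 × 170 × 0.092 = 3.284 kg/m.
D = 11²/(4π × 7.8 × 3.284²) = 0.114 m²/day.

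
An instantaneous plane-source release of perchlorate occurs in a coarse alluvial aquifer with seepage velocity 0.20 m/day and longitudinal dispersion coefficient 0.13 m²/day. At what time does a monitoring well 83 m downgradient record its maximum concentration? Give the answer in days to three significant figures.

For the 1D instantaneous-source solution, setting ∂C/∂t = 0 at fixed x gives v²t² + 2Dt − x² = 0, so t = (√(D² + v²x²) − D)/v².
√(D² + v²x²) = √(0.13² + 0.20² × 83²) = 16.60; v² = 0.04.
t = (16.60 − 0.13)/0.04 = 412 days (vs. the pure-advection estimate x/v = 415 d).

412 days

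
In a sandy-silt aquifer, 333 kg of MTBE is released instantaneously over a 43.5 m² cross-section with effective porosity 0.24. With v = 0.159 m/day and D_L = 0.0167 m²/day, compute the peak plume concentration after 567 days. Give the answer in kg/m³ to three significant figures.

The peak of an instantaneous 1D plume sits at x = vt; there the Gaussian factor is 1 and C_max = M/(n_e·A·√(4πDt)), where n_e·A is the pore area the mass is dissolved in.
√(4πDt) = √(4π × 0.0167 × 567) = 10.91 m, so C_max = 333/(0.24 × 43.5 × 10.91) = 2.92 kg/m³.

2.92 kg/m³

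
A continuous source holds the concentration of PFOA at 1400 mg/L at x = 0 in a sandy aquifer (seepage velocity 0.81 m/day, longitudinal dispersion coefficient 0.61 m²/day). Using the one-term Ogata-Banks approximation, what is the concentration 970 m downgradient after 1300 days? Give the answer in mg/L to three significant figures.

1370 mg/L

For a continuous step input, C/C₀ ≈ ½·erfc((x−vt)/(2√(Dt))).
vt = 0.81 × 1300 = 1053 m and 2√(Dt) = 2√(0.61 × 1300) = 56.32 m.
Argument (x−vt)/(2√(Dt)) = (970 − 1053)/56.32 = -1.474; ½·erfc(-1.474) = 0.9814.
C = 1400 × 0.9814 = 1370 mg/L.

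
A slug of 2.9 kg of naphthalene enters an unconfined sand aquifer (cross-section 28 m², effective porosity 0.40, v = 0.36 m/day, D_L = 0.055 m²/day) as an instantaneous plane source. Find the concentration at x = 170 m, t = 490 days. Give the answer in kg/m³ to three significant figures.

For an instantaneous plane source, C(x,t) = M/(n_e·A·√(4πDt)) · exp(−(x−vt)²/(4Dt)), with n_e·A the pore (flow) area.
Plume center vt = 0.36 × 490 = 176.4 m, so the well at 170 m is 6.4 m upgradient of the peak.
√(4πDt) = 18.40 m, giving peak height M/(n_e·A·√(4πDt)) = 2.9/(0.40 × 28 × 18.40) = 0.01407 kg/m³.
(x−vt)²/(4Dt) = (-6.4)²/(4 × 0.055 × 490) = 0.3800; exp(−0.3800) = 0.6839.
C = 0.01407 × 0.6839 = 0.00962 kg/m³.

0.00962 kg/m³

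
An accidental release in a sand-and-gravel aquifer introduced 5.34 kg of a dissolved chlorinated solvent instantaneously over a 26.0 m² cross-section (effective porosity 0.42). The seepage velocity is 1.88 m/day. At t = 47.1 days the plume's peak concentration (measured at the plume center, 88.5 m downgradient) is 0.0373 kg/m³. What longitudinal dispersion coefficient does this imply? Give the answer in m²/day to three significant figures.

At the plume center C_max = M/(n_e·A·√(4πDt)), so D = M²/(4πt·(n_e·A·C_max)²).
n_e·A·C_max = 0.42 × 26.0 × 0.0373 = 0.4073 kg/m.
D = 5.34²/(4π × 47.1 × 0.4073²) = 0.290 m²/day.

0.290 m²/day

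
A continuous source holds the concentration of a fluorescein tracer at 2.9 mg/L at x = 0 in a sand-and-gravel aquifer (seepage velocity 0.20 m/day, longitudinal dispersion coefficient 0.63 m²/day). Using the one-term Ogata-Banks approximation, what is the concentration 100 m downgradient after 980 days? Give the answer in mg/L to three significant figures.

For a continuous step input, C/C₀ ≈ ½·erfc((x−vt)/(2√(Dt))).
vt = 0.20 × 980 = 196 m and 2√(Dt) = 2√(0.63 × 980) = 49.70 m.
Argument (x−vt)/(2√(Dt)) = (100 − 196)/49.70 = -1.932; ½·erfc(-1.932) = 0.9969.
C = 2.9 × 0.9969 = 2.89 mg/L.

2.89 mg/L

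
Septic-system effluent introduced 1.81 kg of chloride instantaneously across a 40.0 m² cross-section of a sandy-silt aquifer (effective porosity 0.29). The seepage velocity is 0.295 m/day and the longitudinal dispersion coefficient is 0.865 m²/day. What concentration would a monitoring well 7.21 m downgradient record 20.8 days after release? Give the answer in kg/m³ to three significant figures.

0.0102 kg/m³

For an instantaneous plane source, C(x,t) = M/(n_e·A·√(4πDt)) · exp(−(x−vt)²/(4Dt)), with n_e·A the pore (flow) area.
Plume center vt = 0.295 × 20.8 = 6.136 m, so the well at 7.21 m is 1.074 m downgradient of the peak.
√(4πDt) = 15.04 m, giving peak height M/(n_e·A·√(4πDt)) = 1.81/(0.29 × 40.0 × 15.04) = 0.01037 kg/m³.
(x−vt)²/(4Dt) = (1.074)²/(4 × 0.865 × 20.8) = 0.01603; exp(−0.01603) = 0.9841.
C = 0.01037 × 0.9841 = 0.0102 kg/m³.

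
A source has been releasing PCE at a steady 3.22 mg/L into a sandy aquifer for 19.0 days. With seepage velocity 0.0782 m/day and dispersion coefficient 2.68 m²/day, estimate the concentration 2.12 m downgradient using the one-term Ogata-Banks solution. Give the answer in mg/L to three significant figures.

For a continuous step input, C/C₀ ≈ ½·erfc((x−vt)/(2√(Dt))).
vt = 0.0782 × 19.0 = 1.4858 m and 2√(Dt) = 2√(2.68 × 19.0) = 14.27 m.
Argument (x−vt)/(2√(Dt)) = (2.12 − 1.4858)/14.27 = 0.04444; ½·erfc(0.04444) = 0.4749.
C = 3.22 × 0.4749 = 1.53 mg/L.

1.53 mg/L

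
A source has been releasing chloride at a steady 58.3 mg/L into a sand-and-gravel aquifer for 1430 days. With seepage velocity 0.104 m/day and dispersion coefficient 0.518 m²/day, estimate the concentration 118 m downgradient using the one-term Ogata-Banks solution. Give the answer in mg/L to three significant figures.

45.9 mg/L

For a continuous step input, C/C₀ ≈ ½·erfc((x−vt)/(2√(Dt))).
vt = 0.104 × 1430 = 148.72 m and 2√(Dt) = 2√(0.518 × 1430) = 54.43 m.
Argument (x−vt)/(2√(Dt)) = (118 − 148.72)/54.43 = -0.5644; ½·erfc(-0.5644) = 0.7876.
C = 58.3 × 0.7876 = 45.9 mg/L.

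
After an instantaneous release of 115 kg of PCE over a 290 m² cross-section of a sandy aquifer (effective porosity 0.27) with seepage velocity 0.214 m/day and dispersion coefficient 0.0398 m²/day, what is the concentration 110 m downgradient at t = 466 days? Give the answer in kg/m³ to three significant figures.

For an instantaneous plane source, C(x,t) = M/(n_e·A·√(4πDt)) · exp(−(x−vt)²/(4Dt)), with n_e·A the pore (flow) area.
Plume center vt = 0.214 × 466 = 99.724 m, so the well at 110 m is 10.276 m downgradient of the peak.
√(4πDt) = 15.27 m, giving peak height M/(n_e·A·√(4πDt)) = 115/(0.27 × 290 × 15.27) = 0.09618 kg/m³.
(x−vt)²/(4Dt) = (10.276)²/(4 × 0.0398 × 466) = 1.423; exp(−1.423) = 0.2410.
C = 0.09618 × 0.2410 = 0.0232 kg/m³.

0.0232 kg/m³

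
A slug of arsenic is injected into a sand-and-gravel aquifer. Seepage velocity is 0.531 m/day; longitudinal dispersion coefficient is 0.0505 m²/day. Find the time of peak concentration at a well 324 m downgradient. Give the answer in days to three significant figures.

For the 1D instantaneous-source solution, setting ∂C/∂t = 0 at fixed x gives v²t² + 2Dt − x² = 0, so t = (√(D² + v²x²) − D)/v².
√(D² + v²x²) = √(0.0505² + 0.531² × 324²) = 172.0; v² = 0.281961.
t = (172.0 − 0.0505)/0.281961 = 610 days (vs. the pure-advection estimate x/v = 610 d).

610 days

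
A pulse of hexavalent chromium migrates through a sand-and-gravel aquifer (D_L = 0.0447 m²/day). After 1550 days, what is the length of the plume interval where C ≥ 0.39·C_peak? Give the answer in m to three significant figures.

The plume is Gaussian with σ = √(2Dt) = √(2 × 0.0447 × 1550) = 11.77 m.
C/C_peak = exp(−Δx²/(2σ²)) = 0.39 ⇒ Δx = σ·√(−2 ln 0.39) = 11.77 × 1.372 = 16.15 m.
Width = 2Δx = 32.3 m.

32.3 m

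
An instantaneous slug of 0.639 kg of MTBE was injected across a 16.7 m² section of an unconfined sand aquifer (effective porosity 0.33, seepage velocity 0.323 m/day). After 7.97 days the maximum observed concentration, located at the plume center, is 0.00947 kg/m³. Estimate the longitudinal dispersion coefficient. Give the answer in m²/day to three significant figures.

1.50 m²/day

At the plume center C_max = M/(n_e·A·√(4πDt)), so D = M²/(4πt·(n_e·A·C_max)²).
n_e·A·C_max = 0.33 × 16.7 × 0.00947 = 0.05219 kg/m.
D = 0.639²/(4π × 7.97 × 0.05219²) = 1.50 m²/day.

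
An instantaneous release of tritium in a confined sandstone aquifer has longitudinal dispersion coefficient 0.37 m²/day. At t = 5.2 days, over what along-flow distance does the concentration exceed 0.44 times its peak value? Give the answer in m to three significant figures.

5.03 m

The plume is Gaussian with σ = √(2Dt) = √(2 × 0.37 × 5.2) = 1.962 m.
C/C_peak = exp(−Δx²/(2σ²)) = 0.44 ⇒ Δx = σ·√(−2 ln 0.44) = 1.962 × 1.281 = 2.513 m.
Width = 2Δx = 5.03 m.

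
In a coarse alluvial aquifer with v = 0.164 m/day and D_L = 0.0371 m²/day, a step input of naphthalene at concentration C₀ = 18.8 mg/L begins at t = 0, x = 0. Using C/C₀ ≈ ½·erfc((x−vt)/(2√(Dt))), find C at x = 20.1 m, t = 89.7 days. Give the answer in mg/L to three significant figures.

0.345 mg/L

For a continuous step input, C/C₀ ≈ ½·erfc((x−vt)/(2√(Dt))).
vt = 0.164 × 89.7 = 14.7108 m and 2√(Dt) = 2√(0.0371 × 89.7) = 3.648 m.
Argument (x−vt)/(2√(Dt)) = (20.1 − 14.7108)/3.648 = 1.477; ½·erfc(1.477) = 0.01836.
C = 18.8 × 0.01836 = 0.345 mg/L.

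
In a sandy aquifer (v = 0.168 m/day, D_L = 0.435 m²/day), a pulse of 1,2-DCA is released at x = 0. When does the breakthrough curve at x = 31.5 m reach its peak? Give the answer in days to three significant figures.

For the 1D instantaneous-source solution, setting ∂C/∂t = 0 at fixed x gives v²t² + 2Dt − x² = 0, so t = (√(D² + v²x²) − D)/v².
√(D² + v²x²) = √(0.435² + 0.168² × 31.5²) = 5.310; v² = 0.028224.
t = (5.310 − 0.435)/0.028224 = 173 days (vs. the pure-advection estimate x/v = 188 d).

173 days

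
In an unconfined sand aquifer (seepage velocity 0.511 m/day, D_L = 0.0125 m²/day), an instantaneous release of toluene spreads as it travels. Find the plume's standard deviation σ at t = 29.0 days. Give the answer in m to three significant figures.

Dispersive spreading gives a Gaussian with σ² = 2Dt; advection only shifts the center.
σ = √(2 × 0.0125 × 29.0) = 0.851 m.

0.851 m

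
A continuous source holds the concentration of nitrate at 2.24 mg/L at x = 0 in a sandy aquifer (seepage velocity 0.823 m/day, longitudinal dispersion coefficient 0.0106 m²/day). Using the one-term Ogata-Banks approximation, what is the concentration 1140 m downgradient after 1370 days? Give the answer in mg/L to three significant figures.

0.0229 mg/L

For a continuous step input, C/C₀ ≈ ½·erfc((x−vt)/(2√(Dt))).
vt = 0.823 × 1370 = 1127.51 m and 2√(Dt) = 2√(0.0106 × 1370) = 7.622 m.
Argument (x−vt)/(2√(Dt)) = (1140 − 1127.51)/7.622 = 1.639; ½·erfc(1.639) = 0.01023.
C = 2.24 × 0.01023 = 0.0229 mg/L.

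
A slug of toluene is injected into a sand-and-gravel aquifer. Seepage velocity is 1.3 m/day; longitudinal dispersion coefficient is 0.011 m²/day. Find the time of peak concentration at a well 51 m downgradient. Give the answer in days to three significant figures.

39.2 days

For the 1D instantaneous-source solution, setting ∂C/∂t = 0 at fixed x gives v²t² + 2Dt − x² = 0, so t = (√(D² + v²x²) − D)/v².
√(D² + v²x²) = √(0.011² + 1.3² × 51²) = 66.30; v² = 1.69.
t = (66.30 − 0.011)/1.69 = 39.2 days (vs. the pure-advection estimate x/v = 39.2 d).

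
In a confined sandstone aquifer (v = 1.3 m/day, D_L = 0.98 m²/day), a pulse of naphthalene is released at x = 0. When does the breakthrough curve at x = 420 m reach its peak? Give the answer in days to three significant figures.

For the 1D instantaneous-source solution, setting ∂C/∂t = 0 at fixed x gives v²t² + 2Dt − x² = 0, so t = (√(D² + v²x²) − D)/v².
√(D² + v²x²) = √(0.98² + 1.3² × 420²) = 546.0; v² = 1.69.
t = (546.0 − 0.98)/1.69 = 322 days (vs. the pure-advection estimate x/v = 323 d).

322 days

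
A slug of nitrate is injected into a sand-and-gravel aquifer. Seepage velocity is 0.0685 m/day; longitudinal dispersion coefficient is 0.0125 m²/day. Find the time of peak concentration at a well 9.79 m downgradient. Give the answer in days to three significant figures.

140 days

For the 1D instantaneous-source solution, setting ∂C/∂t = 0 at fixed x gives v²t² + 2Dt − x² = 0, so t = (√(D² + v²x²) − D)/v².
√(D² + v²x²) = √(0.0125² + 0.0685² × 9.79²) = 0.6707; v² = 0.00469225.
t = (0.6707 − 0.0125)/0.00469225 = 140 days (vs. the pure-advection estimate x/v = 143 d).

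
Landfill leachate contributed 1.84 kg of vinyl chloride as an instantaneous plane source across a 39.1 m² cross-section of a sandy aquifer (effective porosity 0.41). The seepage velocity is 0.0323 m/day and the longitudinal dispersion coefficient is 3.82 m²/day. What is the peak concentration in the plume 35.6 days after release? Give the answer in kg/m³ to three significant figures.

0.00278 kg/m³

The peak of an instantaneous 1D plume sits at x = vt; there the Gaussian factor is 1 and C_max = M/(n_e·A·√(4πDt)), where n_e·A is the pore area the mass is dissolved in.
√(4πDt) = √(4π × 3.82 × 35.6) = 41.34 m, so C_max = 1.84/(0.41 × 39.1 × 41.34) = 0.00278 kg/m³.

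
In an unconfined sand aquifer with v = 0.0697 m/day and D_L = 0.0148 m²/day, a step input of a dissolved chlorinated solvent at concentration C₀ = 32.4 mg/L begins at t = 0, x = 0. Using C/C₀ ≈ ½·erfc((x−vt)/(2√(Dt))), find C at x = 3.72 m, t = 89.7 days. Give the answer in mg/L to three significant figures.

For a continuous step input, C/C₀ ≈ ½·erfc((x−vt)/(2√(Dt))).
vt = 0.0697 × 89.7 = 6.25209 m and 2√(Dt) = 2√(0.0148 × 89.7) = 2.304 m.
Argument (x−vt)/(2√(Dt)) = (3.72 − 6.25209)/2.304 = -1.099; ½·erfc(-1.099) = 0.9399.
C = 32.4 × 0.9399 = 30.5 mg/L.

30.5 mg/L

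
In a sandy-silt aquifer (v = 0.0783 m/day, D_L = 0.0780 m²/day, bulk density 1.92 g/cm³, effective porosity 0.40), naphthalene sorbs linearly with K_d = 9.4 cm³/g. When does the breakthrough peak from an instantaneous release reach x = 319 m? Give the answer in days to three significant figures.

Retardation factor R = 1 + ρ_b·K_d/n = 1 + 1.92 × 9.4/0.40 = 46.12.
Sorption retards both mechanisms: v_R = v/R = 0.001698 m/day, D_R = D/R = 0.001691 m²/day.
Peak time from v_R²t² + 2D_R t − x² = 0: t = (√(D_R² + v_R²x²) − D_R)/v_R².
√(D_R² + v_R²x²) = √(0.001691² + 0.001698² × 319²) = 0.5417; v_R² = 2.883e-06.
t = (0.5417 − 0.001691)/2.883e-06 = 187000 days.

187000 days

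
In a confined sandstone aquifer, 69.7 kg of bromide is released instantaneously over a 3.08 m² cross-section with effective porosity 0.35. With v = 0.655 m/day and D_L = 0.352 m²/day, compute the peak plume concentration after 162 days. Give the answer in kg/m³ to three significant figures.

The peak of an instantaneous 1D plume sits at x = vt; there the Gaussian factor is 1 and C_max = M/(n_e·A·√(4πDt)), where n_e·A is the pore area the mass is dissolved in.
√(4πDt) = √(4π × 0.352 × 162) = 26.77 m, so C_max = 69.7/(0.35 × 3.08 × 26.77) = 2.42 kg/m³.

2.42 kg/m³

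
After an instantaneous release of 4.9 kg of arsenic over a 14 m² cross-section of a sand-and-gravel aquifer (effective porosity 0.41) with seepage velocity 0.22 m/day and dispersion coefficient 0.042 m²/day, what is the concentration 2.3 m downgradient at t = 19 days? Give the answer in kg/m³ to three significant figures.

For an instantaneous plane source, C(x,t) = M/(n_e·A·√(4πDt)) · exp(−(x−vt)²/(4Dt)), with n_e·A the pore (flow) area.
Plume center vt = 0.22 × 19 = 4.18 m, so the well at 2.3 m is 1.88 m upgradient of the peak.
√(4πDt) = 3.167 m, giving peak height M/(n_e·A·√(4πDt)) = 4.9/(0.41 × 14 × 3.167) = 0.2695 kg/m³.
(x−vt)²/(4Dt) = (-1.88)²/(4 × 0.042 × 19) = 1.107; exp(−1.107) = 0.3305.
C = 0.2695 × 0.3305 = 0.0891 kg/m³.

0.0891 kg/m³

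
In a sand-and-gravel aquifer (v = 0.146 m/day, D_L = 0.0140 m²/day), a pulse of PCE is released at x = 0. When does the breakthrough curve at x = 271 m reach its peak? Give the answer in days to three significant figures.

1860 days

For the 1D instantaneous-source solution, setting ∂C/∂t = 0 at fixed x gives v²t² + 2Dt − x² = 0, so t = (√(D² + v²x²) − D)/v².
√(D² + v²x²) = √(0.0140² + 0.146² × 271²) = 39.57; v² = 0.021316.
t = (39.57 − 0.0140)/0.021316 = 1860 days (vs. the pure-advection estimate x/v = 1860 d).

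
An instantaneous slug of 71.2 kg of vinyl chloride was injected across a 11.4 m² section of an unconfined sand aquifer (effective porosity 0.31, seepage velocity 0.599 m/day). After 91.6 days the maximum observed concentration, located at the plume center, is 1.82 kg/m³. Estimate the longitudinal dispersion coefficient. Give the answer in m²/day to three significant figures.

At the plume center C_max = M/(n_e·A·√(4πDt)), so D = M²/(4πt·(n_e·A·C_max)²).
n_e·A·C_max = 0.31 × 11.4 × 1.82 = 6.432 kg/m.
D = 71.2²/(4π × 91.6 × 6.432²) = 0.106 m²/day.

0.106 m²/day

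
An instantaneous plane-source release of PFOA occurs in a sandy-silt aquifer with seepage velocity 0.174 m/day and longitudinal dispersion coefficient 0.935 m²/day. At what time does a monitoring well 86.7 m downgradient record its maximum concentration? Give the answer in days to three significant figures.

468 days

For the 1D instantaneous-source solution, setting ∂C/∂t = 0 at fixed x gives v²t² + 2Dt − x² = 0, so t = (√(D² + v²x²) − D)/v².
√(D² + v²x²) = √(0.935² + 0.174² × 86.7²) = 15.11; v² = 0.030276.
t = (15.11 − 0.935)/0.030276 = 468 days (vs. the pure-advection estimate x/v = 498 d).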